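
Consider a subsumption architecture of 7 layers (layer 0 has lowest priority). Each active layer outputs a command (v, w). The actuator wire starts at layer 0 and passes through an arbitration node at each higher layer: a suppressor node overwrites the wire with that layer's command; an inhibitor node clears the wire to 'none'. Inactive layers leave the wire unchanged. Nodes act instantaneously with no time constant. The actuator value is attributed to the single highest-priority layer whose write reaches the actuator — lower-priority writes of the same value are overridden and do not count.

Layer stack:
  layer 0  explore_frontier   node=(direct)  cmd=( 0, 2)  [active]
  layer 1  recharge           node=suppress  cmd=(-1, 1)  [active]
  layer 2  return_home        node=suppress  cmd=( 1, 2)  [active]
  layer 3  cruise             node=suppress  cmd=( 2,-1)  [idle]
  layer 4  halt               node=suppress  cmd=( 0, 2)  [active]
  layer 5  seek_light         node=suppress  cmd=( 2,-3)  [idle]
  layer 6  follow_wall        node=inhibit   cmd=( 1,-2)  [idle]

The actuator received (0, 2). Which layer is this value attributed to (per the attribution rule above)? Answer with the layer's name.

halt

L0 explore_frontier: active, feeds wire = (0, 2)
L1 recharge: active, suppressor → wire = (-1, 1)
L2 return_home: active, suppressor → wire = (1, 2)
L3 cruise: idle → wire stays (1, 2)
L4 halt: active, suppressor → wire = (0, 2)
L5 seek_light: idle → wire stays (0, 2)
L6 follow_wall: idle → wire stays (0, 2)
actuator = (0, 2)
last writer: layer 4 = halt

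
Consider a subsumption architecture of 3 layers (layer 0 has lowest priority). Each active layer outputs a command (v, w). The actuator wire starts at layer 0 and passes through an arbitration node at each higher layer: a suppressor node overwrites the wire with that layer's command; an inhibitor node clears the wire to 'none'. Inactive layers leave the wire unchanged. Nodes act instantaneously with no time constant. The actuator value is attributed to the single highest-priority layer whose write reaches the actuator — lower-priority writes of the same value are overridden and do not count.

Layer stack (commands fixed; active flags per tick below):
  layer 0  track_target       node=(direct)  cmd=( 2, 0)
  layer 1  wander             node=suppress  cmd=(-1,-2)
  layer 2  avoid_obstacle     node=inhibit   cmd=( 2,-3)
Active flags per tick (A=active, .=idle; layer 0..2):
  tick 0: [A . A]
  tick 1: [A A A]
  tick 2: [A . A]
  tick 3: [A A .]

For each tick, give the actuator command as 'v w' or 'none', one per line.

none
none
none
-1 -2

tick 0:
  [0] track_target on; wire := (2, 0)
  [1] wander off; pass (2, 0)
  [2] avoid_obstacle on (inhibit); wire := none
  output none
tick 1:
  [0] track_target on; wire := (2, 0)
  [1] wander on (suppress); wire := (-1, -2)
  [2] avoid_obstacle on (inhibit); wire := none
  output none
tick 2:
  [0] track_target on; wire := (2, 0)
  [1] wander off; pass (2, 0)
  [2] avoid_obstacle on (inhibit); wire := none
  output none
tick 3:
  [0] track_target on; wire := (2, 0)
  [1] wander on (suppress); wire := (-1, -2)
  [2] avoid_obstacle off; pass (-1, -2)
  output (-1, -2)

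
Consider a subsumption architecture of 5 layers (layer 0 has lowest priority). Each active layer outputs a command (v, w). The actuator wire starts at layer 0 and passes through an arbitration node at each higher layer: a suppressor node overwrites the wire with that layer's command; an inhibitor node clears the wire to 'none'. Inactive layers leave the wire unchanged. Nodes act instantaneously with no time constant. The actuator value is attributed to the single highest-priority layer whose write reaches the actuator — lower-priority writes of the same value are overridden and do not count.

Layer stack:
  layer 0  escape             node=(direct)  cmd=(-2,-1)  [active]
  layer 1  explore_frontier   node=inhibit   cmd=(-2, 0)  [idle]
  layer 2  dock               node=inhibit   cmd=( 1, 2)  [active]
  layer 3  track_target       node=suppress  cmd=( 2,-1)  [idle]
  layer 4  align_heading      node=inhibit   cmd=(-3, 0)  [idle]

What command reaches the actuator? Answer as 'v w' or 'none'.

layer 0 (escape) active — direct: (-2, -1)
layer 1 (explore_frontier) idle — unchanged: (-2, -1)
layer 2 (dock) active — inhibits: none
layer 3 (track_target) idle — unchanged: none
layer 4 (align_heading) idle — unchanged: none
→ actuator none

none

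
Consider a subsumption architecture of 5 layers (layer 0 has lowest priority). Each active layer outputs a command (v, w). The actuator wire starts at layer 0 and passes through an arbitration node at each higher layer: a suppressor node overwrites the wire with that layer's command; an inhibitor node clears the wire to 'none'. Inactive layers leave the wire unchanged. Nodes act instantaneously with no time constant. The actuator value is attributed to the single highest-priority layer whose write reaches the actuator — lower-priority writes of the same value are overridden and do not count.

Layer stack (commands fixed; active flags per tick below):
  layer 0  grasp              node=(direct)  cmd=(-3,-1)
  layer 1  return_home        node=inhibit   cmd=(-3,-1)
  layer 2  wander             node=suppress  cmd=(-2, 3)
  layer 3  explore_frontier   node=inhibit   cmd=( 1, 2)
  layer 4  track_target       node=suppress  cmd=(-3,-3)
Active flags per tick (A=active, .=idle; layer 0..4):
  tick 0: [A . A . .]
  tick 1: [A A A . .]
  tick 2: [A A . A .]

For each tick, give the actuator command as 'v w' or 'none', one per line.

tick 0:
  [0] grasp on; wire := (-3, -1)
  [1] return_home off; pass (-3, -1)
  [2] wander on (suppress); wire := (-2, 3)
  [3] explore_frontier off; pass (-2, 3)
  [4] track_target off; pass (-2, 3)
  output (-2, 3)
tick 1:
  [0] grasp on; wire := (-3, -1)
  [1] return_home on (inhibit); wire := none
  [2] wander on (suppress); wire := (-2, 3)
  [3] explore_frontier off; pass (-2, 3)
  [4] track_target off; pass (-2, 3)
  output (-2, 3)
tick 2:
  [0] grasp on; wire := (-3, -1)
  [1] return_home on (inhibit); wire := none
  [2] wander off; pass none
  [3] explore_frontier on (inhibit); wire := none
  [4] track_target off; pass none
  output none

-2 3
-2 3
none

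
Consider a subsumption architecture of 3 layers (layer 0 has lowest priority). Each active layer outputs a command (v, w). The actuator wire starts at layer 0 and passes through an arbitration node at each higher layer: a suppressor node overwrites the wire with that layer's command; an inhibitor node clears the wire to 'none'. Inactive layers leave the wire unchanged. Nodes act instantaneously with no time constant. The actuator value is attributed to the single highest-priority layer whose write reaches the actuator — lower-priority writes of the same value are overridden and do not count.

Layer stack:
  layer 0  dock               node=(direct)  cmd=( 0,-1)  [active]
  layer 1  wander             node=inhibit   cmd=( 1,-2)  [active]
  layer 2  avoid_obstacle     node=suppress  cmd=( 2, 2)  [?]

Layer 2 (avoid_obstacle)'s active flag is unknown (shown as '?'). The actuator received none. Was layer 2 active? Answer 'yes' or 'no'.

no

If layer 2 is active=yes:
  actuator would be (2, 2)
If layer 2 is active=no:
  actuator would be none
Observed none, so layer 2 was idle.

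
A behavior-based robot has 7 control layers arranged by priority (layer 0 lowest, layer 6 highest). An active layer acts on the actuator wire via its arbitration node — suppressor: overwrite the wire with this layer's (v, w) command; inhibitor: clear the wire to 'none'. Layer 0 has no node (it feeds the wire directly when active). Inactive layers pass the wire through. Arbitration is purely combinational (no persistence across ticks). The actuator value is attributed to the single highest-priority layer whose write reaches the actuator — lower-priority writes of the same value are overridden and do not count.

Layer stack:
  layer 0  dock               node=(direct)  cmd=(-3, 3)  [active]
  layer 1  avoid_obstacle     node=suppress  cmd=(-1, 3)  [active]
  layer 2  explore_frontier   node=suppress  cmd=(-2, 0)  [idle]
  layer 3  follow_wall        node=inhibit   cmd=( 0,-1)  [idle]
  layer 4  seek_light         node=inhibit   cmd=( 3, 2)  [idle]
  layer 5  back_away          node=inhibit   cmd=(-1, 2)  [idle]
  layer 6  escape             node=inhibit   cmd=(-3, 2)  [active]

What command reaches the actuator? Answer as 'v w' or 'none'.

[0] dock on; wire := (-3, 3)
[1] avoid_obstacle on (suppress); wire := (-1, 3)
[2] explore_frontier off; pass (-1, 3)
[3] follow_wall off; pass (-1, 3)
[4] seek_light off; pass (-1, 3)
[5] back_away off; pass (-1, 3)
[6] escape on (inhibit); wire := none
output none

none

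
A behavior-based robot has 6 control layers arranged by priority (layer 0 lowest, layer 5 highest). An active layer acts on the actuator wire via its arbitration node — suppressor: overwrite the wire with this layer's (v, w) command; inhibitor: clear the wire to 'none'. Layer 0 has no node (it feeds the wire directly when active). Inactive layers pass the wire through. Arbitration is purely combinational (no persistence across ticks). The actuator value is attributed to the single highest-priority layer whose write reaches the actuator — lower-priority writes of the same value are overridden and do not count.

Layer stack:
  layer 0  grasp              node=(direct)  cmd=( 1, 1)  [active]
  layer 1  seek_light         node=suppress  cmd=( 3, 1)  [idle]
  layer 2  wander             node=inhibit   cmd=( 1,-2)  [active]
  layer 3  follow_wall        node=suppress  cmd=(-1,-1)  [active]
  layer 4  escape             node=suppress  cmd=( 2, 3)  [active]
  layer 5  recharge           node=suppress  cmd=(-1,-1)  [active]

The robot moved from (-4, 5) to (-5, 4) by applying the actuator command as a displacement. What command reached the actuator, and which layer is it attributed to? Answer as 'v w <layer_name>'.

-1 -1 recharge

displacement = (-5, 4) − (-4, 5) = (-1, -1)
L0 grasp: active, feeds wire = (1, 1)
L1 seek_light: idle → wire stays (1, 1)
L2 wander: active, inhibitor → wire = none
L3 follow_wall: active, suppressor → wire = (-1, -1)
L4 escape: active, suppressor → wire = (2, 3)
L5 recharge: active, suppressor → wire = (-1, -1)
actuator = (-1, -1) — from layer 5 (recharge)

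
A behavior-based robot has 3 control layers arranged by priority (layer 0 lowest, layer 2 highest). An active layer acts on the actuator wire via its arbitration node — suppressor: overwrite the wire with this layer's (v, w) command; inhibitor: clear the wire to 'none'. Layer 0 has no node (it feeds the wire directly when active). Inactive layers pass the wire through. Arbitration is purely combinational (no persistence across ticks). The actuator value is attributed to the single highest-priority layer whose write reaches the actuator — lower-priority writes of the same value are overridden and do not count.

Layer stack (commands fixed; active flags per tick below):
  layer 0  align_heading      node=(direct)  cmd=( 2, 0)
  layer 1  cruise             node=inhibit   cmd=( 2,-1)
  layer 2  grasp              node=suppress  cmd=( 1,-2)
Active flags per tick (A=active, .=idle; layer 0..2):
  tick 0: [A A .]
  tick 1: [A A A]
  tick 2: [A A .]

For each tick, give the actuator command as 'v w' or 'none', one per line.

tick 0:
  [0] align_heading on; wire := (2, 0)
  [1] cruise on (inhibit); wire := none
  [2] grasp off; pass none
  output none
tick 1:
  [0] align_heading on; wire := (2, 0)
  [1] cruise on (inhibit); wire := none
  [2] grasp on (suppress); wire := (1, -2)
  output (1, -2)
tick 2:
  [0] align_heading on; wire := (2, 0)
  [1] cruise on (inhibit); wire := none
  [2] grasp off; pass none
  output none

none
1 -2
none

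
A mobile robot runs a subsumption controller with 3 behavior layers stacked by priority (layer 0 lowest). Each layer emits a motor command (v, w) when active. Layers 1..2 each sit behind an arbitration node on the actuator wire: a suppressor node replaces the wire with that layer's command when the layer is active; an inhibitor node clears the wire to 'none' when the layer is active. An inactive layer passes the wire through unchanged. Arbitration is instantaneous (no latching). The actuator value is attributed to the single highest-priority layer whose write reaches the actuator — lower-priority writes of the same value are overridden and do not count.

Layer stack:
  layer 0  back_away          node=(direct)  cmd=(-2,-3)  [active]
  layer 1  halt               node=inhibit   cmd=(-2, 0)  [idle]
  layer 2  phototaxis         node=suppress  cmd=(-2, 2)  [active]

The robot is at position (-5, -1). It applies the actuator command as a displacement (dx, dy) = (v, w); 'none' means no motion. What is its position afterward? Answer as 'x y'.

-7 1

L0 back_away: active, feeds wire = (-2, -3)
L1 halt: idle → wire stays (-2, -3)
L2 phototaxis: active, suppressor → wire = (-2, 2)
actuator = (-2, 2)
position: (-5, -1) + (-2, 2) = (-7, 1)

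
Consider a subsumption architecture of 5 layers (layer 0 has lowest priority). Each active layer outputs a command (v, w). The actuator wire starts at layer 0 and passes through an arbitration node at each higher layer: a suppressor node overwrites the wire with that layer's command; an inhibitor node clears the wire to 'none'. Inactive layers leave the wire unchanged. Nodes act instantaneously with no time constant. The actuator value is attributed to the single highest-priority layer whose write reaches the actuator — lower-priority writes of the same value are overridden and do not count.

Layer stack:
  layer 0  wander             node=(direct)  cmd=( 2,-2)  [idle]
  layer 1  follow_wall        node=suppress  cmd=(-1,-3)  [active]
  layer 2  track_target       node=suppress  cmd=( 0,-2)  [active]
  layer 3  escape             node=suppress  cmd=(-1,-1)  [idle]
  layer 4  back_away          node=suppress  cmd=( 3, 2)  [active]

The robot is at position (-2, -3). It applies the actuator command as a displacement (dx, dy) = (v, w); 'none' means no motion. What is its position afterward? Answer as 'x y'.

1 -1

[0] wander off; wire := none
[1] follow_wall on (suppress); wire := (-1, -3)
[2] track_target on (suppress); wire := (0, -2)
[3] escape off; pass (0, -2)
[4] back_away on (suppress); wire := (3, 2)
output (3, 2)
position: (-2, -3) + (3, 2) = (1, -1)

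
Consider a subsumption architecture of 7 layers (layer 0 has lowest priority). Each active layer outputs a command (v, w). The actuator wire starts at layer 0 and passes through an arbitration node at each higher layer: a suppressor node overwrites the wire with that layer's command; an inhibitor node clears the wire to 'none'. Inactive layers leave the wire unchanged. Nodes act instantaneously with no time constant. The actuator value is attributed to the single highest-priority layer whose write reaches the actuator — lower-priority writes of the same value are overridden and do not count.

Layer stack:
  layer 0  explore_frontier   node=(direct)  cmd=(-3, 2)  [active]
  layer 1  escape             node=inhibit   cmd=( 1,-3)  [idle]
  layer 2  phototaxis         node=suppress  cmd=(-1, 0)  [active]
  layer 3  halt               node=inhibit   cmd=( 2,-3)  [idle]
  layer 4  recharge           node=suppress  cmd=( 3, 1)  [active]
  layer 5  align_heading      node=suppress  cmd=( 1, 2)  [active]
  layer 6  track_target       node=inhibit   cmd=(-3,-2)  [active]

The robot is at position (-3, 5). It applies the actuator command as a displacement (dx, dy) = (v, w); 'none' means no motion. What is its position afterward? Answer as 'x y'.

-3 5

[0] explore_frontier on; wire := (-3, 2)
[1] escape off; pass (-3, 2)
[2] phototaxis on (suppress); wire := (-1, 0)
[3] halt off; pass (-1, 0)
[4] recharge on (suppress); wire := (3, 1)
[5] align_heading on (suppress); wire := (1, 2)
[6] track_target on (inhibit); wire := none
output none
position: (-3, 5) + none = (-3, 5)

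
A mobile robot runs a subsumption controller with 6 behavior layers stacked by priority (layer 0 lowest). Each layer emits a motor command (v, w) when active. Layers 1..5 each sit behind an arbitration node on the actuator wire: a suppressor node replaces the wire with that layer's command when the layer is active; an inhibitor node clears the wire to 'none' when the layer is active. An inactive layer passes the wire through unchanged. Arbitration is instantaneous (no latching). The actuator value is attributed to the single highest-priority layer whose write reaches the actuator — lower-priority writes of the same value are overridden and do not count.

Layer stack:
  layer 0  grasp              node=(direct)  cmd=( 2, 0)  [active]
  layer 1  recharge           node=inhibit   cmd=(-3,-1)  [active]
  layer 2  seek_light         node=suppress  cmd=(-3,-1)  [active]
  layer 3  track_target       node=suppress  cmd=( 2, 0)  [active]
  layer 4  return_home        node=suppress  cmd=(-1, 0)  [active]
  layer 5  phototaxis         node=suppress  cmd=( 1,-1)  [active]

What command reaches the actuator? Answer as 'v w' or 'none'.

[0] grasp on; wire := (2, 0)
[1] recharge on (inhibit); wire := none
[2] seek_light on (suppress); wire := (-3, -1)
[3] track_target on (suppress); wire := (2, 0)
[4] return_home on (suppress); wire := (-1, 0)
[5] phototaxis on (suppress); wire := (1, -1)
output (1, -1)

1 -1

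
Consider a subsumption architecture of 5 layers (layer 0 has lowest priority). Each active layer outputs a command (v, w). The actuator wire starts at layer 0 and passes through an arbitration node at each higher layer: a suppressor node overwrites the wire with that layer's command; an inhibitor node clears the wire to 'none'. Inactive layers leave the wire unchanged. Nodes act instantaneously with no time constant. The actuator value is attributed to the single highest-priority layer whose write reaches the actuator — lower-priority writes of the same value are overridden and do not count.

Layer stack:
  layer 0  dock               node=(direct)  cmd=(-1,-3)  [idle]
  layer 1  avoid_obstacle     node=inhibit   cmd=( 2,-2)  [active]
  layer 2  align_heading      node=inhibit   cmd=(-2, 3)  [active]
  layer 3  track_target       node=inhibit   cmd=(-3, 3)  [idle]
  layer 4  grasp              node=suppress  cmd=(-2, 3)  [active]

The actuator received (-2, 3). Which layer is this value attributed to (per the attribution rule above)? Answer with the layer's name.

[0] dock off; wire := none
[1] avoid_obstacle on (inhibit); wire := none
[2] align_heading on (inhibit); wire := none
[3] track_target off; pass none
[4] grasp on (suppress); wire := (-2, 3)
output (-2, 3)
last writer: layer 4 = grasp

grasp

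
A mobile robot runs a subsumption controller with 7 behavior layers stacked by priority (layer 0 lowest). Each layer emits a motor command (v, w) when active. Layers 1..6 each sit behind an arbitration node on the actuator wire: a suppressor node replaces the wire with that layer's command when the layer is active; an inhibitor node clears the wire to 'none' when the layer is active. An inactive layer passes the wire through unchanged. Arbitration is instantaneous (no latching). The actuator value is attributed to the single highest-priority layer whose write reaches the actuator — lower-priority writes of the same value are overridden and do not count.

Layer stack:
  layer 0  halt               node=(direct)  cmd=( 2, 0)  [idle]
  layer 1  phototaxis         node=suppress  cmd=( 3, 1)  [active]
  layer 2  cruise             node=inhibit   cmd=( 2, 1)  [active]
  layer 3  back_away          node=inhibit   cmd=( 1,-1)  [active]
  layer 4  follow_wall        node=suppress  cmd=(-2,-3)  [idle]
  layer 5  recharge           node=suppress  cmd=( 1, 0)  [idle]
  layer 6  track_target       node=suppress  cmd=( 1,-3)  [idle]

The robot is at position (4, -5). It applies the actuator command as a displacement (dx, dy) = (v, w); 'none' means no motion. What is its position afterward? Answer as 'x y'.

4 -5

layer 0 (halt) idle — none
layer 1 (phototaxis) active — suppresses: (3, 1)
layer 2 (cruise) active — inhibits: none
layer 3 (back_away) active — inhibits: none
layer 4 (follow_wall) idle — unchanged: none
layer 5 (recharge) idle — unchanged: none
layer 6 (track_target) idle — unchanged: none
→ actuator none
position: (4, -5) + none = (4, -5)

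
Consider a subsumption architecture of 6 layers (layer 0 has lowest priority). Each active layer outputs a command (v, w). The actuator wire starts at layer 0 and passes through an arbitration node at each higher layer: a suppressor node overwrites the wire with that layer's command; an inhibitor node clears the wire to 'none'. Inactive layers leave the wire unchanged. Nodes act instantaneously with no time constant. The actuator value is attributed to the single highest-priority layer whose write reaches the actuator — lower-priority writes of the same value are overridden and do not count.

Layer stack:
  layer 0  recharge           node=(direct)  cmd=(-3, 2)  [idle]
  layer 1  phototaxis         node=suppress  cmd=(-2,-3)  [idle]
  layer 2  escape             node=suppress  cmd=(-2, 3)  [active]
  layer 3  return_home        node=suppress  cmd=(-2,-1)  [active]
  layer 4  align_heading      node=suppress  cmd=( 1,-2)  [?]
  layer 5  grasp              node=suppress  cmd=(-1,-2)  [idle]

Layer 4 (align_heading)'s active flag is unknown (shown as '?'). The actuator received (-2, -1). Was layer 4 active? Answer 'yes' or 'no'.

If layer 4 is active=yes:
  actuator would be (1, -2)
If layer 4 is active=no:
  actuator would be (-2, -1)
Observed (-2, -1), so layer 4 was idle.

no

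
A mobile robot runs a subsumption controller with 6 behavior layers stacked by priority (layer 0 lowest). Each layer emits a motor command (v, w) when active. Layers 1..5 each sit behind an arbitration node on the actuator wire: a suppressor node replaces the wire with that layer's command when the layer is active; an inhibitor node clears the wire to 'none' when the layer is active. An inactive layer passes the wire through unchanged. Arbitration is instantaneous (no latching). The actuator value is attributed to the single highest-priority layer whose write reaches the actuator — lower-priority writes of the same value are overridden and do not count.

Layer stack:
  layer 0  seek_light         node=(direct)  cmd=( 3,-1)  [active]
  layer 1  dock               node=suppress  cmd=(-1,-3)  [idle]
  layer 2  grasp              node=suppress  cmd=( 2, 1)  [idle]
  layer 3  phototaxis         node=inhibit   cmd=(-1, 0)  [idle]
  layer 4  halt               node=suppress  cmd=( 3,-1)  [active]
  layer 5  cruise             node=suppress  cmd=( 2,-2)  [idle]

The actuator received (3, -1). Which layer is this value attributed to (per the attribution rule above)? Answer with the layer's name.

[0] seek_light on; wire := (3, -1)
[1] dock off; pass (3, -1)
[2] grasp off; pass (3, -1)
[3] phototaxis off; pass (3, -1)
[4] halt on (suppress); wire := (3, -1)
[5] cruise off; pass (3, -1)
output (3, -1)
last writer: layer 4 = halt

halt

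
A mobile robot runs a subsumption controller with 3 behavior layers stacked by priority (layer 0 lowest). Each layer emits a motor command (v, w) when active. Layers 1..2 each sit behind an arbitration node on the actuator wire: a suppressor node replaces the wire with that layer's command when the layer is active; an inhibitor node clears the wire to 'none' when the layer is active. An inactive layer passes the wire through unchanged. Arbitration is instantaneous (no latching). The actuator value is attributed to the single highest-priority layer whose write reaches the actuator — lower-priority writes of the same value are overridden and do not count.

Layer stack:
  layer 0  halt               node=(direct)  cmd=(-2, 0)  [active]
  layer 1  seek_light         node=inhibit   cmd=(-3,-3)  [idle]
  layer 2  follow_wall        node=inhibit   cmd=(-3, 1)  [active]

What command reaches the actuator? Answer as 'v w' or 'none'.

none

[0] halt on; wire := (-2, 0)
[1] seek_light off; pass (-2, 0)
[2] follow_wall on (inhibit); wire := none
output none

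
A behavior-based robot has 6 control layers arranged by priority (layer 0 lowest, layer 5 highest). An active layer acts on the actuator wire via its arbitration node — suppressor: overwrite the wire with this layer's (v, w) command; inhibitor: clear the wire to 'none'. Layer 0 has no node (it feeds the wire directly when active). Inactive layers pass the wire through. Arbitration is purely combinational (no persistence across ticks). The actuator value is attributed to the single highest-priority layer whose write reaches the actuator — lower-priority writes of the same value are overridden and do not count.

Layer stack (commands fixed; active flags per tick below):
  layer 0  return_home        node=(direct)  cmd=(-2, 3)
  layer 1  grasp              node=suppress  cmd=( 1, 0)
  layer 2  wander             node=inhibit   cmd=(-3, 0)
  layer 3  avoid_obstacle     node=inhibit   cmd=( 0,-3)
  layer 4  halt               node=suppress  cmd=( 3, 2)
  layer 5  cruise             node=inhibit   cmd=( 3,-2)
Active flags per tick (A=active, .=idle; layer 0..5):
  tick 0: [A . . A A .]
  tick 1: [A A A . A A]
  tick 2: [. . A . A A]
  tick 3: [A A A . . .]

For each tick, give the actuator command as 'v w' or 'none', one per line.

3 2
none
none
none

tick 0:
  [0] return_home on; wire := (-2, 3)
  [1] grasp off; pass (-2, 3)
  [2] wander off; pass (-2, 3)
  [3] avoid_obstacle on (inhibit); wire := none
  [4] halt on (suppress); wire := (3, 2)
  [5] cruise off; pass (3, 2)
  output (3, 2)
tick 1:
  [0] return_home on; wire := (-2, 3)
  [1] grasp on (suppress); wire := (1, 0)
  [2] wander on (inhibit); wire := none
  [3] avoid_obstacle off; pass none
  [4] halt on (suppress); wire := (3, 2)
  [5] cruise on (inhibit); wire := none
  output none
tick 2:
  [0] return_home off; wire := none
  [1] grasp off; pass none
  [2] wander on (inhibit); wire := none
  [3] avoid_obstacle off; pass none
  [4] halt on (suppress); wire := (3, 2)
  [5] cruise on (inhibit); wire := none
  output none
tick 3:
  [0] return_home on; wire := (-2, 3)
  [1] grasp on (suppress); wire := (1, 0)
  [2] wander on (inhibit); wire := none
  [3] avoid_obstacle off; pass none
  [4] halt off; pass none
  [5] cruise off; pass none
  output none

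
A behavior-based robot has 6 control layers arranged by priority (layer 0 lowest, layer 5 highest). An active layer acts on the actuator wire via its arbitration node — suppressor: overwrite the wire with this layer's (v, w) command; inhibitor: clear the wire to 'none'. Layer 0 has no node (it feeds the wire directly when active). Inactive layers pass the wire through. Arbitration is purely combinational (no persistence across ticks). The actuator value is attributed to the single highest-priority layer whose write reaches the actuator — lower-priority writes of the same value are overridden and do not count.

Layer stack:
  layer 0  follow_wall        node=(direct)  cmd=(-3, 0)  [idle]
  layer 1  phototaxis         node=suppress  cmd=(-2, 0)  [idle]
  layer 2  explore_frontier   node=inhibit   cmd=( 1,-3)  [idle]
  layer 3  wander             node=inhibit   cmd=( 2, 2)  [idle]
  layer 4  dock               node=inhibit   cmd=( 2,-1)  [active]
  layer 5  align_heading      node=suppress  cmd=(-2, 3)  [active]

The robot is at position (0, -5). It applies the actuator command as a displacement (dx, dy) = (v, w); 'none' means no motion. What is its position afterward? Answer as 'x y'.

-2 -2

[0] follow_wall off; wire := none
[1] phototaxis off; pass none
[2] explore_frontier off; pass none
[3] wander off; pass none
[4] dock on (inhibit); wire := none
[5] align_heading on (suppress); wire := (-2, 3)
output (-2, 3)
position: (0, -5) + (-2, 3) = (-2, -2)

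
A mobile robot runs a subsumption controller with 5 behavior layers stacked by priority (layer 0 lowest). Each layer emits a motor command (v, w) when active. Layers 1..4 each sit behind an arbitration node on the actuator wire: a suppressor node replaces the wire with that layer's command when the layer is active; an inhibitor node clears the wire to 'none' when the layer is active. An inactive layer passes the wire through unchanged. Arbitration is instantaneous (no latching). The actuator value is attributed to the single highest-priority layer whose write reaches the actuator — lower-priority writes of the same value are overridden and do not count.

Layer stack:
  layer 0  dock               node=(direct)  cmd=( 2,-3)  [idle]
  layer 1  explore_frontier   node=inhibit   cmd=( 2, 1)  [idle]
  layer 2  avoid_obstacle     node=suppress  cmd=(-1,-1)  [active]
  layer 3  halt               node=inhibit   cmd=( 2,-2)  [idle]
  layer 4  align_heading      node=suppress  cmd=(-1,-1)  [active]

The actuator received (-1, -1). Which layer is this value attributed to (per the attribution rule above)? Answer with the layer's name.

align_heading

L0 dock: idle → wire = none
L1 explore_frontier: idle → wire stays none
L2 avoid_obstacle: active, suppressor → wire = (-1, -1)
L3 halt: idle → wire stays (-1, -1)
L4 align_heading: active, suppressor → wire = (-1, -1)
actuator = (-1, -1)
last writer: layer 4 = align_heading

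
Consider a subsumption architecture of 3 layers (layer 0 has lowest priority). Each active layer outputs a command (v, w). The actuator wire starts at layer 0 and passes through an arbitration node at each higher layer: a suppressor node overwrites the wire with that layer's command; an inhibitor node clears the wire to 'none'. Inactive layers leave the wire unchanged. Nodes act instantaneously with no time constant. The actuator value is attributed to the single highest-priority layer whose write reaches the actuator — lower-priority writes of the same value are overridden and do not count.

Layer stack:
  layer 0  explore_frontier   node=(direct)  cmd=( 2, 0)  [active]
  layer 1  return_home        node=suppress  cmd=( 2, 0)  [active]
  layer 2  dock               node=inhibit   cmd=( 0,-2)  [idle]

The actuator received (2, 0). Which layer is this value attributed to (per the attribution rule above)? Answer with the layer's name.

layer 0 (explore_frontier) active — direct: (2, 0)
layer 1 (return_home) active — suppresses: (2, 0)
layer 2 (dock) idle — unchanged: (2, 0)
→ actuator (2, 0)
last writer: layer 1 = return_home

return_home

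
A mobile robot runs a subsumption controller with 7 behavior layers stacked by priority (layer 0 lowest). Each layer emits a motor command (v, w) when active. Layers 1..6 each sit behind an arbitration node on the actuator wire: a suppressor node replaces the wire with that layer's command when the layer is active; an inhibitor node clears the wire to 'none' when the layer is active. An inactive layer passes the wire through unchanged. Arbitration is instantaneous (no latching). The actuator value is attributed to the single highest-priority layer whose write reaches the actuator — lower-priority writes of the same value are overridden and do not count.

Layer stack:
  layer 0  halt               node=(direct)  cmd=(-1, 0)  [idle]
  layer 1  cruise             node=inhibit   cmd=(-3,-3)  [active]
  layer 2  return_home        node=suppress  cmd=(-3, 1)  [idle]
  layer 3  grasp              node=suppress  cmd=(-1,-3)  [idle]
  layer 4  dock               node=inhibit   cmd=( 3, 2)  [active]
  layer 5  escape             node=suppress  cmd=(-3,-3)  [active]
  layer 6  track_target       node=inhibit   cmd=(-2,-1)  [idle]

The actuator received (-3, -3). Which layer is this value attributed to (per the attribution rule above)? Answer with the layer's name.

escape

[0] halt off; wire := none
[1] cruise on (inhibit); wire := none
[2] return_home off; pass none
[3] grasp off; pass none
[4] dock on (inhibit); wire := none
[5] escape on (suppress); wire := (-3, -3)
[6] track_target off; pass (-3, -3)
output (-3, -3)
last writer: layer 5 = escape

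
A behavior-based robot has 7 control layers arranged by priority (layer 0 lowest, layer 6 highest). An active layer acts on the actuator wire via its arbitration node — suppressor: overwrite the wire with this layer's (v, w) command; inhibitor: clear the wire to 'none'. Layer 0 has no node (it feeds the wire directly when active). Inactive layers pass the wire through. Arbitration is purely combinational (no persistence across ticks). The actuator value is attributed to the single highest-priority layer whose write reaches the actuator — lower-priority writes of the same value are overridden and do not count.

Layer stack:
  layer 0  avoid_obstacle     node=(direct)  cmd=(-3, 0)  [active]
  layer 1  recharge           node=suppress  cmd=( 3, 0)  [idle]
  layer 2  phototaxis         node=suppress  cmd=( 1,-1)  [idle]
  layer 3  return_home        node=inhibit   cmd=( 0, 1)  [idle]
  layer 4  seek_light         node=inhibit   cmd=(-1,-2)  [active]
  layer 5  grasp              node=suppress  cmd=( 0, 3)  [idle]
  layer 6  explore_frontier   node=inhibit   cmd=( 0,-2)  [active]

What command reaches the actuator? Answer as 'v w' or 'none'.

layer 0 (avoid_obstacle) active — direct: (-3, 0)
layer 1 (recharge) idle — unchanged: (-3, 0)
layer 2 (phototaxis) idle — unchanged: (-3, 0)
layer 3 (return_home) idle — unchanged: (-3, 0)
layer 4 (seek_light) active — inhibits: none
layer 5 (grasp) idle — unchanged: none
layer 6 (explore_frontier) active — inhibits: none
→ actuator none

none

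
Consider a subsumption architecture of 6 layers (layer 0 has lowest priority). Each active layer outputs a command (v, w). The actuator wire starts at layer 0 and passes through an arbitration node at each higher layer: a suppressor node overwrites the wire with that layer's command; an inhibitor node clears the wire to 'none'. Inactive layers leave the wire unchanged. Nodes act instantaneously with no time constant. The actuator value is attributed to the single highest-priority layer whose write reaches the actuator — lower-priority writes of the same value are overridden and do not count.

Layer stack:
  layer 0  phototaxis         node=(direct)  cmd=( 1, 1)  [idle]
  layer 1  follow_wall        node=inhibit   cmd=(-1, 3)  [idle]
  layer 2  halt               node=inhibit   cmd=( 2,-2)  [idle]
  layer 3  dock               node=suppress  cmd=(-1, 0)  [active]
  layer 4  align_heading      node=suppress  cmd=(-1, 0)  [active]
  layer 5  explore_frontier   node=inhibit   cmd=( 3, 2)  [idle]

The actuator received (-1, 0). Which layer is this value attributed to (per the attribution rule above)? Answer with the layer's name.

layer 0 (phototaxis) idle — none
layer 1 (follow_wall) idle — unchanged: none
layer 2 (halt) idle — unchanged: none
layer 3 (dock) active — suppresses: (-1, 0)
layer 4 (align_heading) active — suppresses: (-1, 0)
layer 5 (explore_frontier) idle — unchanged: (-1, 0)
→ actuator (-1, 0)
last writer: layer 4 = align_heading

align_heading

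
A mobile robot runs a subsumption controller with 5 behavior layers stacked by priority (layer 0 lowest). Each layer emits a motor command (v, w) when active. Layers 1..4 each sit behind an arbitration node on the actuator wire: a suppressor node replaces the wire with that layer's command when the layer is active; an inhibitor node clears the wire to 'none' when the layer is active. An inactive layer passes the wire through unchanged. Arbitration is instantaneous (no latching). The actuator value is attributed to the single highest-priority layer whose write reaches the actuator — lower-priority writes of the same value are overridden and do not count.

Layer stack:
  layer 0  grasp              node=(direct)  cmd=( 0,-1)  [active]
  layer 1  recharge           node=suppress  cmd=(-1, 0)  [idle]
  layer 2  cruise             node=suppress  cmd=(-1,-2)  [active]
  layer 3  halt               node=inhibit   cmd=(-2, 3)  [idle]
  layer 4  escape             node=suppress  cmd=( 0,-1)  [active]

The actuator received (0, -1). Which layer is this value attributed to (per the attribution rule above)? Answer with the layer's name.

[0] grasp on; wire := (0, -1)
[1] recharge off; pass (0, -1)
[2] cruise on (suppress); wire := (-1, -2)
[3] halt off; pass (-1, -2)
[4] escape on (suppress); wire := (0, -1)
output (0, -1)
last writer: layer 4 = escape

escape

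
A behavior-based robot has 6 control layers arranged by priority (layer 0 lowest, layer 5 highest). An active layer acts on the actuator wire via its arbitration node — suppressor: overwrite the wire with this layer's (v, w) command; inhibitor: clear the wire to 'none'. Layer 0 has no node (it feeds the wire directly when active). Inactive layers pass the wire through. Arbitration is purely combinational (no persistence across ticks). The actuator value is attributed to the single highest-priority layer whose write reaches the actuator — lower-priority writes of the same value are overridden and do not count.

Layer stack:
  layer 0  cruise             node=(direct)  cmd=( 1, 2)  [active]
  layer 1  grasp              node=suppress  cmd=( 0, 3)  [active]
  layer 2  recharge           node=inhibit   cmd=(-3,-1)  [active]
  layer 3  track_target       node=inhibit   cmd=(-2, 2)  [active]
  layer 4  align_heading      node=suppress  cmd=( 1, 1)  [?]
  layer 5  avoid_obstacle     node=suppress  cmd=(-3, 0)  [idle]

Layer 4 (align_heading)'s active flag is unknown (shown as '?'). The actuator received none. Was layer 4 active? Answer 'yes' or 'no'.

no

If layer 4 is active=yes:
  actuator would be (1, 1)
If layer 4 is active=no:
  actuator would be none
Observed none, so layer 4 was idle.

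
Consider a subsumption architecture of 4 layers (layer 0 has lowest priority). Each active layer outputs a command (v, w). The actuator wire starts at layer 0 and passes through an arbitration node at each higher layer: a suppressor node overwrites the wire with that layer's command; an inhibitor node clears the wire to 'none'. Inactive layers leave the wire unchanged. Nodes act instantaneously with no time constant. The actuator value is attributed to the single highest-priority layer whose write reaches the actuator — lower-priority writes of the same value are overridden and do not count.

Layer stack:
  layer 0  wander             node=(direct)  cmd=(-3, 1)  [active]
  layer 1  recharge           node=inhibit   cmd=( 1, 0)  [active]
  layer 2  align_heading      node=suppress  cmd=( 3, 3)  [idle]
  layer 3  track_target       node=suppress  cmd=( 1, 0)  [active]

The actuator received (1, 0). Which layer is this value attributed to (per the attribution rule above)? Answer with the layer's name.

layer 0 (wander) active — direct: (-3, 1)
layer 1 (recharge) active — inhibits: none
layer 2 (align_heading) idle — unchanged: none
layer 3 (track_target) active — suppresses: (1, 0)
→ actuator (1, 0)
last writer: layer 3 = track_target

track_target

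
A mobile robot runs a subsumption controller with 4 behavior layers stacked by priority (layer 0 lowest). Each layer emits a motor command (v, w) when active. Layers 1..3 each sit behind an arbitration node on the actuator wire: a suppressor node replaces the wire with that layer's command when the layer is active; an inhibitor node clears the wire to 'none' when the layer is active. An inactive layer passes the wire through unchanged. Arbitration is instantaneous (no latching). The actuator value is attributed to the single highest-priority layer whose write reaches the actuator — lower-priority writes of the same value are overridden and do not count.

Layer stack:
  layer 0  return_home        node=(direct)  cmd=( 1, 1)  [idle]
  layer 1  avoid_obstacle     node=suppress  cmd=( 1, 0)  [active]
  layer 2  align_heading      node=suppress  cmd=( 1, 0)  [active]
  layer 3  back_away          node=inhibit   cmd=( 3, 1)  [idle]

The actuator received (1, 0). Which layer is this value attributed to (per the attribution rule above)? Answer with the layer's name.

align_heading

layer 0 (return_home) idle — none
layer 1 (avoid_obstacle) active — suppresses: (1, 0)
layer 2 (align_heading) active — suppresses: (1, 0)
layer 3 (back_away) idle — unchanged: (1, 0)
→ actuator (1, 0)
last writer: layer 2 = align_heading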